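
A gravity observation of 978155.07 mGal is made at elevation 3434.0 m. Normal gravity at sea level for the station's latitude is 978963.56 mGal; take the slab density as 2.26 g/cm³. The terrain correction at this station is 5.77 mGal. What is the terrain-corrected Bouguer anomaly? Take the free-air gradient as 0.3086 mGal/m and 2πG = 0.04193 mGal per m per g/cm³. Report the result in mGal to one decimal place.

Free-air correction = 0.3086 × 3434.0 = 1059.73 mGal
Free-air anomaly = 978155.07 − 978963.56 + (1059.73) = 251.24 mGal
Bouguer slab correction = 0.04193 × 2.26 × 3434.0 = 325.41 mGal
Simple Bouguer anomaly = 251.24 − (325.41) = -74.17 mGal
Complete Bouguer anomaly = -74.17 + 5.77 = -68.40 mGal

-68.4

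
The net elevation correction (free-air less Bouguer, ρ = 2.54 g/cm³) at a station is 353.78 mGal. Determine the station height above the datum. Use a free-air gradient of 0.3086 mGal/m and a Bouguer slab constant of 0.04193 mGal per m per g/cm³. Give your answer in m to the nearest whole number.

Combined gradient = 0.3086 − 0.04193 × 2.54 = 0.2020978 mGal/m
h = 353.78 / 0.2020978 = 1750.54 m

1751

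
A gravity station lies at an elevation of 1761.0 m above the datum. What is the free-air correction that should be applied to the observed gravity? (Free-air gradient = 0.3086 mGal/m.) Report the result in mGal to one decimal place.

Free-air correction = 0.3086 × 1761.0 = 543.4 mGal

543.4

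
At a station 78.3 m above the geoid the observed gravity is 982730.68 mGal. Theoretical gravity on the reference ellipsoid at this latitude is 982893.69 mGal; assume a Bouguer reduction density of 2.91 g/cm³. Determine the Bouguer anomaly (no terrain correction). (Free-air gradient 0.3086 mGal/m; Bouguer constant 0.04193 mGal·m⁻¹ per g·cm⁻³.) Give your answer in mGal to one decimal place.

-148.4

Free-air correction = 0.3086 × 78.3 = 24.16 mGal
Free-air anomaly = 982730.68 − 982893.69 + (24.16) = -138.85 mGal
Bouguer slab correction = 0.04193 × 2.91 × 78.3 = 9.55 mGal
Simple Bouguer anomaly = -138.85 − (9.55) = -148.40 mGal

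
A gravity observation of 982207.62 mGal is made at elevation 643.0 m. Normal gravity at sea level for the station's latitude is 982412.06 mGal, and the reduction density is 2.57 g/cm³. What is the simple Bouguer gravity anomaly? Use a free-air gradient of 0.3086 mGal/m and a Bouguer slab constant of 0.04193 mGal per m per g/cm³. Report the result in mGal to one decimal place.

Free-air correction = 0.3086 × 643.0 = 198.43 mGal
Free-air anomaly = 982207.62 − 982412.06 + (198.43) = -6.01 mGal
Bouguer slab correction = 0.04193 × 2.57 × 643.0 = 69.29 mGal
Simple Bouguer anomaly = -6.01 − (69.29) = -75.30 mGal

-75.3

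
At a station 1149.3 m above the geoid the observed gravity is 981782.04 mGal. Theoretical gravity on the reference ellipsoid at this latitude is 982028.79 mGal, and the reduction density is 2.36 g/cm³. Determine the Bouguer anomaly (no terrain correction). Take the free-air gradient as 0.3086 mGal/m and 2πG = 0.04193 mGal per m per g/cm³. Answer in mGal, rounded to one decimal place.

Free-air correction = 0.3086 × 1149.3 = 354.67 mGal
Free-air anomaly = 981782.04 − 982028.79 + (354.67) = 107.92 mGal
Bouguer slab correction = 0.04193 × 2.36 × 1149.3 = 113.73 mGal
Simple Bouguer anomaly = 107.92 − (113.73) = -5.81 mGal

-5.8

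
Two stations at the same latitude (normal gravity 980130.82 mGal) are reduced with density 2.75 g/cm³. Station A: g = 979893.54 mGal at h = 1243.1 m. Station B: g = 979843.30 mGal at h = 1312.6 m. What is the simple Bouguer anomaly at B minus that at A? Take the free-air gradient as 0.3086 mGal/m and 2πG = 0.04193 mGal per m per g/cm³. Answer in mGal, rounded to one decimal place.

-36.8

Δg_SB(A) = 979893.54 − 980130.82 + 0.3086×1243.1 − 0.04193×2.75×1243.1 = 3.00 mGal
Δg_SB(B) = 979843.30 − 980130.82 + 0.3086×1312.6 − 0.04193×2.75×1312.6 = -33.80 mGal
Difference = -33.80 − (3.00) = -36.80 mGal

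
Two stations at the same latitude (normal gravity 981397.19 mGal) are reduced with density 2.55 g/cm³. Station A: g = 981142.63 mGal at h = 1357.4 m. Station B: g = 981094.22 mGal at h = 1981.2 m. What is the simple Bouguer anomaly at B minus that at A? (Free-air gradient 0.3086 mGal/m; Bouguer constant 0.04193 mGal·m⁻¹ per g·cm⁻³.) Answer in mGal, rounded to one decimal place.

77.4

Δg_SB(A) = 981142.63 − 981397.19 + 0.3086×1357.4 − 0.04193×2.55×1357.4 = 19.20 mGal
Δg_SB(B) = 981094.22 − 981397.19 + 0.3086×1981.2 − 0.04193×2.55×1981.2 = 96.60 mGal
Difference = 96.60 − (19.20) = 77.40 mGal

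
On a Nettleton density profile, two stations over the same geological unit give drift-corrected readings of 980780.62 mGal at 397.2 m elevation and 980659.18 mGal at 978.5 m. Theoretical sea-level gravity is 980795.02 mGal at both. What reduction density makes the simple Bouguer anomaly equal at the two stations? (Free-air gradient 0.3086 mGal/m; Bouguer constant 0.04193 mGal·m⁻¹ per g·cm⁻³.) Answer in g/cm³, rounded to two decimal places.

Δg_obs = 980659.18 − 980780.62 = -121.44 mGal over Δh = 978.5 − 397.2 = 581.3 m
Equal Bouguer anomalies ⇒ Δg_obs + (0.3086 − 0.04193ρ)·Δh = 0
0.3086 − 0.04193ρ = −Δg_obs/Δh = 0.20891
ρ = (0.3086 − 0.20891) / 0.04193 = 2.38 g/cm³

2.38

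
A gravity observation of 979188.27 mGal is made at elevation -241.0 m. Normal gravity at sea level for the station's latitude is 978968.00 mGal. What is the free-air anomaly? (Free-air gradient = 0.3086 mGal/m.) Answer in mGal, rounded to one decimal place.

145.9

Free-air correction = 0.3086 × -241.0 = -74.37 mGal
Free-air anomaly = 979188.27 − 978968.00 + (-74.37) = 145.90 mGal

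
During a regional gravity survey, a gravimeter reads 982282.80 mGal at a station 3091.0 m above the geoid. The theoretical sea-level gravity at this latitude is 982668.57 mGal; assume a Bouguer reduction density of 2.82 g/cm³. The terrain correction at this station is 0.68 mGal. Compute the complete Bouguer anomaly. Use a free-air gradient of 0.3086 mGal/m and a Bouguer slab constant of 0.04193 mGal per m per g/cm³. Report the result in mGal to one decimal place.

Free-air correction = 0.3086 × 3091.0 = 953.88 mGal
Free-air anomaly = 982282.80 − 982668.57 + (953.88) = 568.11 mGal
Bouguer slab correction = 0.04193 × 2.82 × 3091.0 = 365.49 mGal
Simple Bouguer anomaly = 568.11 − (365.49) = 202.62 mGal
Complete Bouguer anomaly = 202.62 + 0.68 = 203.30 mGal

203.3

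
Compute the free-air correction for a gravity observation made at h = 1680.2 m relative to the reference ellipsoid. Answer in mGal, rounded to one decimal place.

Free-air correction = 0.3086 × 1680.2 = 518.5 mGal

518.5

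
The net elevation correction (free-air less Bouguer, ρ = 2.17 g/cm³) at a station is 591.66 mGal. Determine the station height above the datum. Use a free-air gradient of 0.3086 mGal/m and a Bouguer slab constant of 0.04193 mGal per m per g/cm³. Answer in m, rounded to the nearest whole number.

2719

Combined gradient = 0.3086 − 0.04193 × 2.17 = 0.2176119 mGal/m
h = 591.66 / 0.2176119 = 2718.88 m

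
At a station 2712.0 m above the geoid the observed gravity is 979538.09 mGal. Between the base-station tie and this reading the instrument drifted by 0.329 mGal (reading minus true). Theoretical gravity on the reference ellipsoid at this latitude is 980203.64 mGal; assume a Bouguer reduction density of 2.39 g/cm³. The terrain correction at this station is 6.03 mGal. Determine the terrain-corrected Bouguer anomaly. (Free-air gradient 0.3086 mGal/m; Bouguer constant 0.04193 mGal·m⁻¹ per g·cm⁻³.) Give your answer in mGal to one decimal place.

Drift-corrected reading = 979538.09 − (0.329) = 979537.761 mGal
Free-air correction = 0.3086 × 2712.0 = 836.92 mGal
Free-air anomaly = 979537.761 − 980203.64 + (836.92) = 171.041 mGal
Bouguer slab correction = 0.04193 × 2.39 × 2712.0 = 271.78 mGal
Simple Bouguer anomaly = 171.041 − (271.78) = -100.739 mGal
Complete Bouguer anomaly = -100.739 + 6.03 = -94.709 mGal

-94.7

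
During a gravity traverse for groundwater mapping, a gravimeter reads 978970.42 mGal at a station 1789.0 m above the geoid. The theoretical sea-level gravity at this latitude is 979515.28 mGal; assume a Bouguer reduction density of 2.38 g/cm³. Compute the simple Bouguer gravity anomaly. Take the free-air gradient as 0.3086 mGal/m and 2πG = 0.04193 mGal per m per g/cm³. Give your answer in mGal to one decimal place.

Free-air correction = 0.3086 × 1789.0 = 552.09 mGal
Free-air anomaly = 978970.42 − 979515.28 + (552.09) = 7.23 mGal
Bouguer slab correction = 0.04193 × 2.38 × 1789.0 = 178.53 mGal
Simple Bouguer anomaly = 7.23 − (178.53) = -171.30 mGal

-171.3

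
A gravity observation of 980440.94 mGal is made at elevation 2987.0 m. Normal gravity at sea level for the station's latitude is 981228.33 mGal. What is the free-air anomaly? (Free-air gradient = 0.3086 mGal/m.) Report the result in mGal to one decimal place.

Free-air correction = 0.3086 × 2987.0 = 921.79 mGal
Free-air anomaly = 980440.94 − 981228.33 + (921.79) = 134.40 mGal

134.4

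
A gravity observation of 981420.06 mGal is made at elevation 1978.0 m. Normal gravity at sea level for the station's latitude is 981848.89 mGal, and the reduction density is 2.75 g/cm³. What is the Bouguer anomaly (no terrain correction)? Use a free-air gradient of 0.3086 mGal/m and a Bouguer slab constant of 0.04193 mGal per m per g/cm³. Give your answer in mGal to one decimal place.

-46.5

Free-air correction = 0.3086 × 1978.0 = 610.41 mGal
Free-air anomaly = 981420.06 − 981848.89 + (610.41) = 181.58 mGal
Bouguer slab correction = 0.04193 × 2.75 × 1978.0 = 228.08 mGal
Simple Bouguer anomaly = 181.58 − (228.08) = -46.50 mGal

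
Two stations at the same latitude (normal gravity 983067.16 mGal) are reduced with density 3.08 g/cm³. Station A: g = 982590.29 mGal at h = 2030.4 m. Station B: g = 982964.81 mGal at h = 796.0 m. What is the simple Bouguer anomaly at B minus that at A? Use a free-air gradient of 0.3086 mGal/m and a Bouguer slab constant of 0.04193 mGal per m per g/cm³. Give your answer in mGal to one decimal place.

Δg_SB(A) = 982590.29 − 983067.16 + 0.3086×2030.4 − 0.04193×3.08×2030.4 = -112.50 mGal
Δg_SB(B) = 982964.81 − 983067.16 + 0.3086×796.0 − 0.04193×3.08×796.0 = 40.50 mGal
Difference = 40.50 − (-112.50) = 153.00 mGal

153.0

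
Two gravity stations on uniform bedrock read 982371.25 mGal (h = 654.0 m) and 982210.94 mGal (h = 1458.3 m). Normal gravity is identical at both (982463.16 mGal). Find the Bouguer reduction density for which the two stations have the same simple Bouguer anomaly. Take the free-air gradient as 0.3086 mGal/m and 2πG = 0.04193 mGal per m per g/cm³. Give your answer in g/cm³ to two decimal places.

Δg_obs = 982210.94 − 982371.25 = -160.31 mGal over Δh = 1458.3 − 654.0 = 804.3 m
Equal Bouguer anomalies ⇒ Δg_obs + (0.3086 − 0.04193ρ)·Δh = 0
0.3086 − 0.04193ρ = −Δg_obs/Δh = 0.19932
ρ = (0.3086 − 0.19932) / 0.04193 = 2.61 g/cm³

2.61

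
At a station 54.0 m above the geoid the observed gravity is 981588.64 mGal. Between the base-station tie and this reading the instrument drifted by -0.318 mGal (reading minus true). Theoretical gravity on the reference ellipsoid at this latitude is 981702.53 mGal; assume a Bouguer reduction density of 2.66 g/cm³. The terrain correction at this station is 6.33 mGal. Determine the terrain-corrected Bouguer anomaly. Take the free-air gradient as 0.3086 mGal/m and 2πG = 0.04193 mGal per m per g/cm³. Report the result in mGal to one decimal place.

-96.6

Drift-corrected reading = 981588.64 − (-0.318) = 981588.958 mGal
Free-air correction = 0.3086 × 54.0 = 16.66 mGal
Free-air anomaly = 981588.958 − 981702.53 + (16.66) = -96.912 mGal
Bouguer slab correction = 0.04193 × 2.66 × 54.0 = 6.02 mGal
Simple Bouguer anomaly = -96.912 − (6.02) = -102.932 mGal
Complete Bouguer anomaly = -102.932 + 6.33 = -96.602 mGal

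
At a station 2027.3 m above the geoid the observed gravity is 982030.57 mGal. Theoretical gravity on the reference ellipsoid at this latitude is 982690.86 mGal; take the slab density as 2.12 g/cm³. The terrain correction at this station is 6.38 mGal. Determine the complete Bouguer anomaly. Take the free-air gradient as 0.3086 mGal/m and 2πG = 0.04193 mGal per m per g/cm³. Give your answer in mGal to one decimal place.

Free-air correction = 0.3086 × 2027.3 = 625.62 mGal
Free-air anomaly = 982030.57 − 982690.86 + (625.62) = -34.67 mGal
Bouguer slab correction = 0.04193 × 2.12 × 2027.3 = 180.21 mGal
Simple Bouguer anomaly = -34.67 − (180.21) = -214.88 mGal
Complete Bouguer anomaly = -214.88 + 6.38 = -208.50 mGal

-208.5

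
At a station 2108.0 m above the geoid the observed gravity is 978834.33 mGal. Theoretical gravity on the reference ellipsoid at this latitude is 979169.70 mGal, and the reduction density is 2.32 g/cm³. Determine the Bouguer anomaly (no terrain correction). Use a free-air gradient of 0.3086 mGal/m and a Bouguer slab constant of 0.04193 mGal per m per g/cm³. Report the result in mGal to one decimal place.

110.1

Free-air correction = 0.3086 × 2108.0 = 650.53 mGal
Free-air anomaly = 978834.33 − 979169.70 + (650.53) = 315.16 mGal
Bouguer slab correction = 0.04193 × 2.32 × 2108.0 = 205.06 mGal
Simple Bouguer anomaly = 315.16 − (205.06) = 110.10 mGal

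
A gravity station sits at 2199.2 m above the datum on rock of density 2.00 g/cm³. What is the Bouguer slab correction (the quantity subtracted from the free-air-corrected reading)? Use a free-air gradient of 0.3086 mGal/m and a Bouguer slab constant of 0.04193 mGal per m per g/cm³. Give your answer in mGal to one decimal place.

184.4

Bouguer slab correction = 0.04193 × 2.00 × 2199.2 = 184.4 mGal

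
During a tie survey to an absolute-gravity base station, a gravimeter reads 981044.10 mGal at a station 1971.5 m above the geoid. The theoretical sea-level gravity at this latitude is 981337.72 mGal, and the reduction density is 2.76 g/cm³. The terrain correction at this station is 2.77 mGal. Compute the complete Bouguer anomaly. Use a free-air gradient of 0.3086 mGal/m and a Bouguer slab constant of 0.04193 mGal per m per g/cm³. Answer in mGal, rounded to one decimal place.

Free-air correction = 0.3086 × 1971.5 = 608.40 mGal
Free-air anomaly = 981044.10 − 981337.72 + (608.40) = 314.78 mGal
Bouguer slab correction = 0.04193 × 2.76 × 1971.5 = 228.16 mGal
Simple Bouguer anomaly = 314.78 − (228.16) = 86.62 mGal
Complete Bouguer anomaly = 86.62 + 2.77 = 89.39 mGal

89.4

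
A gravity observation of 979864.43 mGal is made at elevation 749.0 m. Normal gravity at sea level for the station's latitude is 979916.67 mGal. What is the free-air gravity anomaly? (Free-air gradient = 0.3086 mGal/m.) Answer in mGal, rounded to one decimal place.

Free-air correction = 0.3086 × 749.0 = 231.14 mGal
Free-air anomaly = 979864.43 − 979916.67 + (231.14) = 178.90 mGal

178.9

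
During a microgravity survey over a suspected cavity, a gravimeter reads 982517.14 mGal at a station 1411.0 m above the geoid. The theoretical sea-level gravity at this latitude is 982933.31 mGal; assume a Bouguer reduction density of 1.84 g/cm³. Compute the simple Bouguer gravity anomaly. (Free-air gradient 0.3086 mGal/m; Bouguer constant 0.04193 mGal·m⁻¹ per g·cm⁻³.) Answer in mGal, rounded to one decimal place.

Free-air correction = 0.3086 × 1411.0 = 435.43 mGal
Free-air anomaly = 982517.14 − 982933.31 + (435.43) = 19.26 mGal
Bouguer slab correction = 0.04193 × 1.84 × 1411.0 = 108.86 mGal
Simple Bouguer anomaly = 19.26 − (108.86) = -89.60 mGal

-89.6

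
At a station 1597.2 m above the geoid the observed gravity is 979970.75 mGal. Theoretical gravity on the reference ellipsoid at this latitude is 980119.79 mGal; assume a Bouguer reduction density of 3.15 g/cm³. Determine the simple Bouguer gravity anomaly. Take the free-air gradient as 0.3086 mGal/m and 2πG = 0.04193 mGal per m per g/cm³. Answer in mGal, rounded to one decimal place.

132.9

Free-air correction = 0.3086 × 1597.2 = 492.90 mGal
Free-air anomaly = 979970.75 − 980119.79 + (492.90) = 343.86 mGal
Bouguer slab correction = 0.04193 × 3.15 × 1597.2 = 210.96 mGal
Simple Bouguer anomaly = 343.86 − (210.96) = 132.90 mGal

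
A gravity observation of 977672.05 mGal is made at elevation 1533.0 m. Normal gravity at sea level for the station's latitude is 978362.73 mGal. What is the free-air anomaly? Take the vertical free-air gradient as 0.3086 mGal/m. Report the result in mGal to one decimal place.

Free-air correction = 0.3086 × 1533.0 = 473.08 mGal
Free-air anomaly = 977672.05 − 978362.73 + (473.08) = -217.60 mGal

-217.6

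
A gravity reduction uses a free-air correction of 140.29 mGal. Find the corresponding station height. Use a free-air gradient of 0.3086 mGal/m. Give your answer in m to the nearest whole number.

455

h = 140.29 / 0.3086 = 454.60 m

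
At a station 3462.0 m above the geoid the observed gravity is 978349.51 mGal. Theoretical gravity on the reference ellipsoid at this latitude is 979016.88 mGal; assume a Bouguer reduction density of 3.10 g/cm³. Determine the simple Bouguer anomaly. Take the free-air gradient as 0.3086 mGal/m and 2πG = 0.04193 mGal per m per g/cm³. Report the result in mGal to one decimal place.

Free-air correction = 0.3086 × 3462.0 = 1068.37 mGal
Free-air anomaly = 978349.51 − 979016.88 + (1068.37) = 401.00 mGal
Bouguer slab correction = 0.04193 × 3.10 × 3462.0 = 450.00 mGal
Simple Bouguer anomaly = 401.00 − (450.00) = -49.00 mGal

-49.0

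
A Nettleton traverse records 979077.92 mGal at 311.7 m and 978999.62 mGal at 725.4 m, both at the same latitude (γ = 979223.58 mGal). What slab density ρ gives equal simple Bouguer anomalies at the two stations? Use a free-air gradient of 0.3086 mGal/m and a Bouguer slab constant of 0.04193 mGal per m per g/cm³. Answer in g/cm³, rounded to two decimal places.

Δg_obs = 978999.62 − 979077.92 = -78.30 mGal over Δh = 725.4 − 311.7 = 413.7 m
Equal Bouguer anomalies ⇒ Δg_obs + (0.3086 − 0.04193ρ)·Δh = 0
0.3086 − 0.04193ρ = −Δg_obs/Δh = 0.18927
ρ = (0.3086 − 0.18927) / 0.04193 = 2.85 g/cm³

2.85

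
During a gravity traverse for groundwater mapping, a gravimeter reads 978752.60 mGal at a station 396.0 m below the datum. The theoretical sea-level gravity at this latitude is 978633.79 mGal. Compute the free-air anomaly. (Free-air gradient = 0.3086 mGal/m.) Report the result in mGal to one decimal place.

Free-air correction = 0.3086 × -396.0 = -122.21 mGal
Free-air anomaly = 978752.60 − 978633.79 + (-122.21) = -3.40 mGal

-3.4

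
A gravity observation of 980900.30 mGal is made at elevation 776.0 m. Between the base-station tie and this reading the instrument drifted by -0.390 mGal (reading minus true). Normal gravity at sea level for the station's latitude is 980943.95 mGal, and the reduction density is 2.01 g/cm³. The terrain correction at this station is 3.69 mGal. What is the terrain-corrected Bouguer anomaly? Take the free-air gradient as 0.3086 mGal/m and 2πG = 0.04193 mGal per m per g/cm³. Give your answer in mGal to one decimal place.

Drift-corrected reading = 980900.30 − (-0.390) = 980900.690 mGal
Free-air correction = 0.3086 × 776.0 = 239.47 mGal
Free-air anomaly = 980900.690 − 980943.95 + (239.47) = 196.210 mGal
Bouguer slab correction = 0.04193 × 2.01 × 776.0 = 65.40 mGal
Simple Bouguer anomaly = 196.210 − (65.40) = 130.810 mGal
Complete Bouguer anomaly = 130.810 + 3.69 = 134.500 mGal

134.5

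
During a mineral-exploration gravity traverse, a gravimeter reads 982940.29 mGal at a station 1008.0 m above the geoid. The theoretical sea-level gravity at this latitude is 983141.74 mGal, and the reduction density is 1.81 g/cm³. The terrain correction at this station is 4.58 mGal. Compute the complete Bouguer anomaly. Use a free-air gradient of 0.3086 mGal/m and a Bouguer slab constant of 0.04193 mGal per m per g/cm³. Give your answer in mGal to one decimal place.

37.7

Free-air correction = 0.3086 × 1008.0 = 311.07 mGal
Free-air anomaly = 982940.29 − 983141.74 + (311.07) = 109.62 mGal
Bouguer slab correction = 0.04193 × 1.81 × 1008.0 = 76.50 mGal
Simple Bouguer anomaly = 109.62 − (76.50) = 33.12 mGal
Complete Bouguer anomaly = 33.12 + 4.58 = 37.70 mGal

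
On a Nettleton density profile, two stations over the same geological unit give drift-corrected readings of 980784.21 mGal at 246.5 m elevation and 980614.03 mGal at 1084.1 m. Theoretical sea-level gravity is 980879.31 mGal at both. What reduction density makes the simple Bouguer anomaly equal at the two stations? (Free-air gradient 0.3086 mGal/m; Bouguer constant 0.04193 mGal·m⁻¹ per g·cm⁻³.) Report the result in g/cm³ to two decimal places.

Δg_obs = 980614.03 − 980784.21 = -170.18 mGal over Δh = 1084.1 − 246.5 = 837.6 m
Equal Bouguer anomalies ⇒ Δg_obs + (0.3086 − 0.04193ρ)·Δh = 0
0.3086 − 0.04193ρ = −Δg_obs/Δh = 0.20318
ρ = (0.3086 − 0.20318) / 0.04193 = 2.51 g/cm³

2.51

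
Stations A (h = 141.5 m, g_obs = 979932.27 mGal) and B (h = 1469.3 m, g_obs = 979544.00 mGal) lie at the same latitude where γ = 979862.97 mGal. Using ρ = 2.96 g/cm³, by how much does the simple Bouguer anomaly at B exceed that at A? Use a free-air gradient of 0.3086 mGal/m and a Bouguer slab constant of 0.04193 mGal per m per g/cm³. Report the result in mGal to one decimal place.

-143.3

Δg_SB(A) = 979932.27 − 979862.97 + 0.3086×141.5 − 0.04193×2.96×141.5 = 95.40 mGal
Δg_SB(B) = 979544.00 − 979862.97 + 0.3086×1469.3 − 0.04193×2.96×1469.3 = -47.90 mGal
Difference = -47.90 − (95.40) = -143.30 mGal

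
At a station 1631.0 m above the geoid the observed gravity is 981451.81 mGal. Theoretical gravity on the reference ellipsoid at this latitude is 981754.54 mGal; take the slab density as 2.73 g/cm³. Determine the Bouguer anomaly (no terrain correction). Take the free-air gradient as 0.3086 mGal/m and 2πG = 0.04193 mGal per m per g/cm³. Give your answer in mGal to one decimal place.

13.9

Free-air correction = 0.3086 × 1631.0 = 503.33 mGal
Free-air anomaly = 981451.81 − 981754.54 + (503.33) = 200.60 mGal
Bouguer slab correction = 0.04193 × 2.73 × 1631.0 = 186.70 mGal
Simple Bouguer anomaly = 200.60 − (186.70) = 13.90 mGal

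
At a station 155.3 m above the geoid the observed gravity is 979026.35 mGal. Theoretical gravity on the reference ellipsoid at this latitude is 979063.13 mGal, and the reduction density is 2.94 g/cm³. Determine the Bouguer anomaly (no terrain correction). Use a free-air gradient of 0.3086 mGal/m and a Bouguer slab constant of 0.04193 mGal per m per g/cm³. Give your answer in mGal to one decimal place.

Free-air correction = 0.3086 × 155.3 = 47.93 mGal
Free-air anomaly = 979026.35 − 979063.13 + (47.93) = 11.15 mGal
Bouguer slab correction = 0.04193 × 2.94 × 155.3 = 19.14 mGal
Simple Bouguer anomaly = 11.15 − (19.14) = -7.99 mGal

-8.0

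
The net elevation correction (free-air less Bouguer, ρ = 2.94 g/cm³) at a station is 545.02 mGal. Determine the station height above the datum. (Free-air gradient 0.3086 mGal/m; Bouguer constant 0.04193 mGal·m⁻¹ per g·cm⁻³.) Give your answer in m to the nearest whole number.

2941

Combined gradient = 0.3086 − 0.04193 × 2.94 = 0.1853258 mGal/m
h = 545.02 / 0.1853258 = 2940.87 m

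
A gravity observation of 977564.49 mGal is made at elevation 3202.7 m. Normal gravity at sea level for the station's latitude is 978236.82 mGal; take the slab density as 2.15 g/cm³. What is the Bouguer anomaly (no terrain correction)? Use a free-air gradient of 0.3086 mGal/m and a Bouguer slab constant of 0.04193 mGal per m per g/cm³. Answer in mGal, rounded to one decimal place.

Free-air correction = 0.3086 × 3202.7 = 988.35 mGal
Free-air anomaly = 977564.49 − 978236.82 + (988.35) = 316.02 mGal
Bouguer slab correction = 0.04193 × 2.15 × 3202.7 = 288.72 mGal
Simple Bouguer anomaly = 316.02 − (288.72) = 27.30 mGal

27.3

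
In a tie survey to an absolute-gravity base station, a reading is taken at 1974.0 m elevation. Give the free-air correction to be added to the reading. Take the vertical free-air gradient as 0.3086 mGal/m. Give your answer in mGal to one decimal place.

Free-air correction = 0.3086 × 1974.0 = 609.2 mGal

609.2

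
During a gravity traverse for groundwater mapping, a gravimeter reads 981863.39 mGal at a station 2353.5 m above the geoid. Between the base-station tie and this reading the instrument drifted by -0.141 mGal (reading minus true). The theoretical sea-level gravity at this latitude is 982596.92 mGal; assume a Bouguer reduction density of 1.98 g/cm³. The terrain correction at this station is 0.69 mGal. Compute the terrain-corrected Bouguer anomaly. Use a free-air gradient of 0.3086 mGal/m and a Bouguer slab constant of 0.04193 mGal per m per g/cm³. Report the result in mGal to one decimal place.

-201.8

Drift-corrected reading = 981863.39 − (-0.141) = 981863.531 mGal
Free-air correction = 0.3086 × 2353.5 = 726.29 mGal
Free-air anomaly = 981863.531 − 982596.92 + (726.29) = -7.099 mGal
Bouguer slab correction = 0.04193 × 1.98 × 2353.5 = 195.39 mGal
Simple Bouguer anomaly = -7.099 − (195.39) = -202.489 mGal
Complete Bouguer anomaly = -202.489 + 0.69 = -201.799 mGal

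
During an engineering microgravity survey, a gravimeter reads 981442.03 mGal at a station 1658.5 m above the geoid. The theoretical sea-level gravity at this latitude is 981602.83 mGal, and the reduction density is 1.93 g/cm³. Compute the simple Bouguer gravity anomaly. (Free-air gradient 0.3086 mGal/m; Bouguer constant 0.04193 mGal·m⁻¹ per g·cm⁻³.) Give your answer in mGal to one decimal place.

Free-air correction = 0.3086 × 1658.5 = 511.81 mGal
Free-air anomaly = 981442.03 − 981602.83 + (511.81) = 351.01 mGal
Bouguer slab correction = 0.04193 × 1.93 × 1658.5 = 134.21 mGal
Simple Bouguer anomaly = 351.01 − (134.21) = 216.80 mGal

216.8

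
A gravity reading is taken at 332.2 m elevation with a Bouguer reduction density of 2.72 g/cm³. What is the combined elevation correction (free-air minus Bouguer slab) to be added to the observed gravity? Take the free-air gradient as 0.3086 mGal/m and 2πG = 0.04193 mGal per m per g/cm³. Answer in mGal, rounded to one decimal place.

64.6

Combined gradient = 0.3086 − 0.04193 × 2.72 = 0.1945504 mGal/m
Combined elevation correction = 0.1945504 × 332.2 = 64.6 mGal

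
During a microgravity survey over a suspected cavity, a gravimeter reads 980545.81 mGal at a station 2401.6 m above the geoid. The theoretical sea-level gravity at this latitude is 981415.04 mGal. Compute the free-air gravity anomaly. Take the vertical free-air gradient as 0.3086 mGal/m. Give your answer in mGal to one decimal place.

-128.1

Free-air correction = 0.3086 × 2401.6 = 741.13 mGal
Free-air anomaly = 980545.81 − 981415.04 + (741.13) = -128.10 mGal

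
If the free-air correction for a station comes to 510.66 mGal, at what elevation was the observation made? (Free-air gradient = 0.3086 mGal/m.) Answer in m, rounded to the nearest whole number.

h = 510.66 / 0.3086 = 1654.76 m

1655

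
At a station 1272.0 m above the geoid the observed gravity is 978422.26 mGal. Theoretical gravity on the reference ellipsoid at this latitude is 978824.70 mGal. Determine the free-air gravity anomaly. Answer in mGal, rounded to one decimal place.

-9.9

Free-air correction = 0.3086 × 1272.0 = 392.54 mGal
Free-air anomaly = 978422.26 − 978824.70 + (392.54) = -9.90 mGal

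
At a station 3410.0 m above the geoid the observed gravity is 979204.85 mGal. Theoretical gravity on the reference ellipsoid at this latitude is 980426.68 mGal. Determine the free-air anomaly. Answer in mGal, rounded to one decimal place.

-169.5

Free-air correction = 0.3086 × 3410.0 = 1052.33 mGal
Free-air anomaly = 979204.85 − 980426.68 + (1052.33) = -169.50 mGal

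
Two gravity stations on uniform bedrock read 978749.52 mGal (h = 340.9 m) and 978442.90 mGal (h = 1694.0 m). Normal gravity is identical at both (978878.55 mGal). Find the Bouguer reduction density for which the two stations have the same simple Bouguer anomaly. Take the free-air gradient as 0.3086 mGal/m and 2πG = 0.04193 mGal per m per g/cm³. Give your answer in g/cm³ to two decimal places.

Δg_obs = 978442.90 − 978749.52 = -306.62 mGal over Δh = 1694.0 − 340.9 = 1353.1 m
Equal Bouguer anomalies ⇒ Δg_obs + (0.3086 − 0.04193ρ)·Δh = 0
0.3086 − 0.04193ρ = −Δg_obs/Δh = 0.22661
ρ = (0.3086 − 0.22661) / 0.04193 = 1.96 g/cm³

1.96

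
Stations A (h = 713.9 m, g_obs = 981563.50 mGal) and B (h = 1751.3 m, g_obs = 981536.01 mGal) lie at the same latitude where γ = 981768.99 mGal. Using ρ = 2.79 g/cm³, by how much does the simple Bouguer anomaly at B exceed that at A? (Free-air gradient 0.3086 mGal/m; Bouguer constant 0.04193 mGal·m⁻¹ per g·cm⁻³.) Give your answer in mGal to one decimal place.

171.3

Δg_SB(A) = 981563.50 − 981768.99 + 0.3086×713.9 − 0.04193×2.79×713.9 = -68.70 mGal
Δg_SB(B) = 981536.01 − 981768.99 + 0.3086×1751.3 − 0.04193×2.79×1751.3 = 102.60 mGal
Difference = 102.60 − (-68.70) = 171.30 mGal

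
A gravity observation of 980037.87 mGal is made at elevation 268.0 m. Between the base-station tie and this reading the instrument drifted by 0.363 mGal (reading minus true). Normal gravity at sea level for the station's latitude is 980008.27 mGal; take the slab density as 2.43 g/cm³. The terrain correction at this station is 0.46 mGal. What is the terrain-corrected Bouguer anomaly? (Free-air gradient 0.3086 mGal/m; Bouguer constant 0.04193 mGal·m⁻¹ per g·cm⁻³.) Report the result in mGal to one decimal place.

85.1

Drift-corrected reading = 980037.87 − (0.363) = 980037.507 mGal
Free-air correction = 0.3086 × 268.0 = 82.70 mGal
Free-air anomaly = 980037.507 − 980008.27 + (82.70) = 111.937 mGal
Bouguer slab correction = 0.04193 × 2.43 × 268.0 = 27.31 mGal
Simple Bouguer anomaly = 111.937 − (27.31) = 84.627 mGal
Complete Bouguer anomaly = 84.627 + 0.46 = 85.087 mGal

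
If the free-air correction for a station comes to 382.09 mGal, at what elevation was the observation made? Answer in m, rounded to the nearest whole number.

1238

h = 382.09 / 0.3086 = 1238.14 m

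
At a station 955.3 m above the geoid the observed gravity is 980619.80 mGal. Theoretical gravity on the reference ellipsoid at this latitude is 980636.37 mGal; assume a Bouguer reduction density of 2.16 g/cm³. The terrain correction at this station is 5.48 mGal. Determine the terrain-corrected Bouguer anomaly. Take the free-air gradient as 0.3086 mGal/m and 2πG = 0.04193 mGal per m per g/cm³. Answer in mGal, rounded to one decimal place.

Free-air correction = 0.3086 × 955.3 = 294.81 mGal
Free-air anomaly = 980619.80 − 980636.37 + (294.81) = 278.24 mGal
Bouguer slab correction = 0.04193 × 2.16 × 955.3 = 86.52 mGal
Simple Bouguer anomaly = 278.24 − (86.52) = 191.72 mGal
Complete Bouguer anomaly = 191.72 + 5.48 = 197.20 mGal

197.2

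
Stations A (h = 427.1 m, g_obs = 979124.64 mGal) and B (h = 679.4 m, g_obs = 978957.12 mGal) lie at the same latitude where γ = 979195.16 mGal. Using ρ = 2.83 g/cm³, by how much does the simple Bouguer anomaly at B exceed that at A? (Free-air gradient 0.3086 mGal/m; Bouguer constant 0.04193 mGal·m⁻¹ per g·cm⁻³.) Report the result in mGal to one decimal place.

Δg_SB(A) = 979124.64 − 979195.16 + 0.3086×427.1 − 0.04193×2.83×427.1 = 10.60 mGal
Δg_SB(B) = 978957.12 − 979195.16 + 0.3086×679.4 − 0.04193×2.83×679.4 = -109.00 mGal
Difference = -109.00 − (10.60) = -119.60 mGal

-119.6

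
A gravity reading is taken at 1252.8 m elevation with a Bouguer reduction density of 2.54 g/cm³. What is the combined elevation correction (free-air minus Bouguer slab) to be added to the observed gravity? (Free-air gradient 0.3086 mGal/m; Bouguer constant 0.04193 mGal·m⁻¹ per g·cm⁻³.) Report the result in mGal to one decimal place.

253.2

Combined gradient = 0.3086 − 0.04193 × 2.54 = 0.2020978 mGal/m
Combined elevation correction = 0.2020978 × 1252.8 = 253.2 mGal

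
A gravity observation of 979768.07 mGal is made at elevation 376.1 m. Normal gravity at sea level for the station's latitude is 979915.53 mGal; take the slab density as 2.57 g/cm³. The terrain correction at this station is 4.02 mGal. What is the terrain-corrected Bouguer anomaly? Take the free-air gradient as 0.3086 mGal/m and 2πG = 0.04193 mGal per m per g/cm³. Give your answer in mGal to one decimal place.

Free-air correction = 0.3086 × 376.1 = 116.06 mGal
Free-air anomaly = 979768.07 − 979915.53 + (116.06) = -31.40 mGal
Bouguer slab correction = 0.04193 × 2.57 × 376.1 = 40.53 mGal
Simple Bouguer anomaly = -31.40 − (40.53) = -71.93 mGal
Complete Bouguer anomaly = -71.93 + 4.02 = -67.91 mGal

-67.9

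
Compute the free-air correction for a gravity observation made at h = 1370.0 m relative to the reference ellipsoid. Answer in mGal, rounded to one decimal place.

422.8

Free-air correction = 0.3086 × 1370.0 = 422.8 mGal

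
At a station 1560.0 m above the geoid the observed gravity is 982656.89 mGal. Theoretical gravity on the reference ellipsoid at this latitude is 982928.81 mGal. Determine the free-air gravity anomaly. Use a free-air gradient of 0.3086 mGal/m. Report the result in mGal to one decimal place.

209.5

Free-air correction = 0.3086 × 1560.0 = 481.42 mGal
Free-air anomaly = 982656.89 − 982928.81 + (481.42) = 209.50 mGal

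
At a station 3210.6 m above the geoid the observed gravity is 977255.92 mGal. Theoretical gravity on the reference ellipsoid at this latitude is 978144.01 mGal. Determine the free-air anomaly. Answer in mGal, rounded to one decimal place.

102.7

Free-air correction = 0.3086 × 3210.6 = 990.79 mGal
Free-air anomaly = 977255.92 − 978144.01 + (990.79) = 102.70 mGal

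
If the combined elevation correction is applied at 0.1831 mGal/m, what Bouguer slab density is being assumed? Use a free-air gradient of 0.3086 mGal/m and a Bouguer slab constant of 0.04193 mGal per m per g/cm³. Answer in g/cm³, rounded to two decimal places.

2.99

0.1831 = 0.3086 − 0.04193 × ρ
ρ = (0.3086 − 0.1831) / 0.04193 = 2.99 g/cm³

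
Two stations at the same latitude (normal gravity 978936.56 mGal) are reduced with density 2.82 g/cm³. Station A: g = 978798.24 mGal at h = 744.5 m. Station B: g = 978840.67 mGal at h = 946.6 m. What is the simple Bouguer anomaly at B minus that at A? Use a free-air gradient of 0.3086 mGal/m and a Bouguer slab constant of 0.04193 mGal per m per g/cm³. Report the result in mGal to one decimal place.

80.9

Δg_SB(A) = 978798.24 − 978936.56 + 0.3086×744.5 − 0.04193×2.82×744.5 = 3.40 mGal
Δg_SB(B) = 978840.67 − 978936.56 + 0.3086×946.6 − 0.04193×2.82×946.6 = 84.30 mGal
Difference = 84.30 − (3.40) = 80.90 mGal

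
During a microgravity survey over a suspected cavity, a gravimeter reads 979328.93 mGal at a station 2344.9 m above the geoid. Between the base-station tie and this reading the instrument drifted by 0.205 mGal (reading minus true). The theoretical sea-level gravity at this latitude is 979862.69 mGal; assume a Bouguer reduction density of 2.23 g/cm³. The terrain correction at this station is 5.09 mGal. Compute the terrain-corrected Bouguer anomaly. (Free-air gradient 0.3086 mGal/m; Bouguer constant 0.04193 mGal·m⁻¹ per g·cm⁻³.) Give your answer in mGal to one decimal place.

Drift-corrected reading = 979328.93 − (0.205) = 979328.725 mGal
Free-air correction = 0.3086 × 2344.9 = 723.64 mGal
Free-air anomaly = 979328.725 − 979862.69 + (723.64) = 189.675 mGal
Bouguer slab correction = 0.04193 × 2.23 × 2344.9 = 219.26 mGal
Simple Bouguer anomaly = 189.675 − (219.26) = -29.585 mGal
Complete Bouguer anomaly = -29.585 + 5.09 = -24.495 mGal

-24.5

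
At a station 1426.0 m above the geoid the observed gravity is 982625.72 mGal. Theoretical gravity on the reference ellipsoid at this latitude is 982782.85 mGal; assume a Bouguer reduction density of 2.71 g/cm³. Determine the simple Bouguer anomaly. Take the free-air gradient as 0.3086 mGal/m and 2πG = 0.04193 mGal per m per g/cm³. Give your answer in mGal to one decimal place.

120.9

Free-air correction = 0.3086 × 1426.0 = 440.06 mGal
Free-air anomaly = 982625.72 − 982782.85 + (440.06) = 282.93 mGal
Bouguer slab correction = 0.04193 × 2.71 × 1426.0 = 162.04 mGal
Simple Bouguer anomaly = 282.93 − (162.04) = 120.89 mGal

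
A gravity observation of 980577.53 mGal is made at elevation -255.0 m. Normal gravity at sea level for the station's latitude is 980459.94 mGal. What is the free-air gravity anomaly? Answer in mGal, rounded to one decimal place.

Free-air correction = 0.3086 × -255.0 = -78.69 mGal
Free-air anomaly = 980577.53 − 980459.94 + (-78.69) = 38.90 mGal

38.9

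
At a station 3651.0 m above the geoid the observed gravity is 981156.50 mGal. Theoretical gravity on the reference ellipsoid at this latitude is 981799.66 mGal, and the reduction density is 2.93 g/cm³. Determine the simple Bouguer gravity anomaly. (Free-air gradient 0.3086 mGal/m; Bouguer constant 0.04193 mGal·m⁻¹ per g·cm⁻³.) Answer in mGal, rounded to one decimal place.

Free-air correction = 0.3086 × 3651.0 = 1126.70 mGal
Free-air anomaly = 981156.50 − 981799.66 + (1126.70) = 483.54 mGal
Bouguer slab correction = 0.04193 × 2.93 × 3651.0 = 448.54 mGal
Simple Bouguer anomaly = 483.54 − (448.54) = 35.00 mGal

35.0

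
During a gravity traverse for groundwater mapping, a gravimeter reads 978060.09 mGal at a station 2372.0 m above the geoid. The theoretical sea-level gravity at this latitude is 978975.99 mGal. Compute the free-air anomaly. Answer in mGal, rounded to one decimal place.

Free-air correction = 0.3086 × 2372.0 = 732.00 mGal
Free-air anomaly = 978060.09 − 978975.99 + (732.00) = -183.90 mGal

-183.9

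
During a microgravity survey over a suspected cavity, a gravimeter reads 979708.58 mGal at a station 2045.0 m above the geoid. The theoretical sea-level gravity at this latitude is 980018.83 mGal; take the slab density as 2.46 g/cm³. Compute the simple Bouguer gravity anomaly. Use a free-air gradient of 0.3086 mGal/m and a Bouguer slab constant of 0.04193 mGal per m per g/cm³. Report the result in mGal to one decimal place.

Free-air correction = 0.3086 × 2045.0 = 631.09 mGal
Free-air anomaly = 979708.58 − 980018.83 + (631.09) = 320.84 mGal
Bouguer slab correction = 0.04193 × 2.46 × 2045.0 = 210.94 mGal
Simple Bouguer anomaly = 320.84 − (210.94) = 109.90 mGal

109.9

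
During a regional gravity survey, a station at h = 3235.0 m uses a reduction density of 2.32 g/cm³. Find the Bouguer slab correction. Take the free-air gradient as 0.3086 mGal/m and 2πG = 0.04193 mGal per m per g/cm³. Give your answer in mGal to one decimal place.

314.7

Bouguer slab correction = 0.04193 × 2.32 × 3235.0 = 314.7 mGal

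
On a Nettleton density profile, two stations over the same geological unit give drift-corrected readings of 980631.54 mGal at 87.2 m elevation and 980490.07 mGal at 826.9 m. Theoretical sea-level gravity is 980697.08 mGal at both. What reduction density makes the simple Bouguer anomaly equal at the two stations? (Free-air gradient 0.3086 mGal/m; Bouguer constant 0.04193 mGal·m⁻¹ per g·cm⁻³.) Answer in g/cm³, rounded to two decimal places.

Δg_obs = 980490.07 − 980631.54 = -141.47 mGal over Δh = 826.9 − 87.2 = 739.7 m
Equal Bouguer anomalies ⇒ Δg_obs + (0.3086 − 0.04193ρ)·Δh = 0
0.3086 − 0.04193ρ = −Δg_obs/Δh = 0.19125
ρ = (0.3086 − 0.19125) / 0.04193 = 2.80 g/cm³

2.80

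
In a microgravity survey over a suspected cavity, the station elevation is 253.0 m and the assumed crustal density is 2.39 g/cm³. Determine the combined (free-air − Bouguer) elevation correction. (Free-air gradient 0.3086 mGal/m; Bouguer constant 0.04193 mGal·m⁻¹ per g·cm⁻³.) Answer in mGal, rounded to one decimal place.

52.7

Combined gradient = 0.3086 − 0.04193 × 2.39 = 0.2083873 mGal/m
Combined elevation correction = 0.2083873 × 253.0 = 52.7 mGal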